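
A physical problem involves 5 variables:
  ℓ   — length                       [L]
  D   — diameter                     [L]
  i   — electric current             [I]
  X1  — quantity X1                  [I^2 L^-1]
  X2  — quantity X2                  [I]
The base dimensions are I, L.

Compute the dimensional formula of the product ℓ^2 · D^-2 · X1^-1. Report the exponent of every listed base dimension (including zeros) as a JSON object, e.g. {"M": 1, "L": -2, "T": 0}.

{"I": -2, "L": 1}

Write exponents as rows I,L / cols ℓ,D,i,X1,X2:
  I: [ 0  0  1  2  1]
  L: [ 1  1  0 -1  0]
  [I]: (2)·0+(-2)·0+(-1)·2 = -2
  [L]: (2)·1+(-2)·1+(-1)·-1 = 1
⇒ I^-2 L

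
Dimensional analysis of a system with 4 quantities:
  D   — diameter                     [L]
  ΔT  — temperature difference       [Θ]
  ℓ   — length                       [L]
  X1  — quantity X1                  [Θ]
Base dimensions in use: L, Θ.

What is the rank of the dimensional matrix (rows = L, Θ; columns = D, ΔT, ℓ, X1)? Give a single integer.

2

Dimensional matrix (L×Θ by D×ΔT×ℓ×X1):
  L: [ 1  0  1  0]
  Θ: [ 0  1  0  1]
Row reduction gives pivot columns D,ΔT; rank = 2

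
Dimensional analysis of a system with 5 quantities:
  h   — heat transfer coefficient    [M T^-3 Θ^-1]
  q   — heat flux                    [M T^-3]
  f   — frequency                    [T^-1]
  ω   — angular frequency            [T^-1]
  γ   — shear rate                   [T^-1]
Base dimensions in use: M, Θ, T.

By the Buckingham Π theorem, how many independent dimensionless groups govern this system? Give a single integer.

2

Dimensional matrix (M×Θ×T by h×q×f×ω×γ):
  M: [ 1  1  0  0  0]
  Θ: [-1  0  0  0  0]
  T: [-3 -3 -1 -1 -1]
Row reduction gives pivot columns h,q,f; rank = 3
Π count = n − r = 5 − 3 = 2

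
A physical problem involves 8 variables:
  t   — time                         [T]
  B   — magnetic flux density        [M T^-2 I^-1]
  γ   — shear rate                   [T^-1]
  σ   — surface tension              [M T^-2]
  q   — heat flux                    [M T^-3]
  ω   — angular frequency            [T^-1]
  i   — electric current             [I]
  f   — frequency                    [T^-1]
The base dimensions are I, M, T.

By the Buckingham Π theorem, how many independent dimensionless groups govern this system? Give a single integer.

5

Exponent matrix [I,M,T] × [t,B,γ,σ,q,ω,i,f]:
  I: [ 0 -1  0  0  0  0  1  0]
  M: [ 0  1  0  1  1  0  0  0]
  T: [ 1 -2 -1 -2 -3 -1  0 -1]
RREF → pivots at {t,B,σ} ⇒ r = 3
n=8, r=3 ⇒ 5 dimensionless groups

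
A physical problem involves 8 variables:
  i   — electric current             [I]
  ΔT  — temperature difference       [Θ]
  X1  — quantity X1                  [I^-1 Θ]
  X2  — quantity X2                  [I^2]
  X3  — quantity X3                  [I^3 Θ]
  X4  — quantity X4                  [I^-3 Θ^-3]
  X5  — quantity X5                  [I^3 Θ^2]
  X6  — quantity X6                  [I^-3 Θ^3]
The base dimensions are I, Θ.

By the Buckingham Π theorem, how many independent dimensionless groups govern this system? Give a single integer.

6

Exponent matrix [I,Θ] × [i,ΔT,X1,X2,X3,X4,X5,X6]:
  I: [ 1  0 -1  2  3 -3  3 -3]
  Θ: [ 0  1  1  0  1 -3  2  3]
Echelon form has 2 nonzero rows (pivots: i,ΔT)
Π count = n − r = 8 − 2 = 6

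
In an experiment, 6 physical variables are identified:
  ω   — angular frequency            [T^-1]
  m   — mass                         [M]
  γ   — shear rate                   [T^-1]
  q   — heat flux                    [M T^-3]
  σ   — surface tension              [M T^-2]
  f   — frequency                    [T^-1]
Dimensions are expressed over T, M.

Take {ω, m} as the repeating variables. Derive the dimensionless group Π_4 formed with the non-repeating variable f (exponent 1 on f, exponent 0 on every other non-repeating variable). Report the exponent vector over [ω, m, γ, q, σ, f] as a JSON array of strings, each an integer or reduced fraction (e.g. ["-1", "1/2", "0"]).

Write exponents as rows T,M / cols ω,m,γ,q,σ,f:
  T: [-1  0 -1 -3 -2 -1]
  M: [ 0  1  0  1  1  0]
Echelon form has 2 nonzero rows (pivots: ω,m)
Pivot set = {ω,m}, free = {γ,q,σ,f}
RREF:
  r0: [   1    0    1    3    2    1]
  r1: [   0    1    0    1    1    0]
Fix exponent of f at 1, γ at 0, q at 0, σ at 0; solve each RREF row for its pivot's exponent:
  r0: exp(ω) + (1)·1 = 0 ⇒ exp(ω) = -1
  r1: exp(m) + (0)·1 = 0 ⇒ exp(m) = 0
Π_4 = ω^-1 · f

["-1", "0", "0", "0", "0", "1"]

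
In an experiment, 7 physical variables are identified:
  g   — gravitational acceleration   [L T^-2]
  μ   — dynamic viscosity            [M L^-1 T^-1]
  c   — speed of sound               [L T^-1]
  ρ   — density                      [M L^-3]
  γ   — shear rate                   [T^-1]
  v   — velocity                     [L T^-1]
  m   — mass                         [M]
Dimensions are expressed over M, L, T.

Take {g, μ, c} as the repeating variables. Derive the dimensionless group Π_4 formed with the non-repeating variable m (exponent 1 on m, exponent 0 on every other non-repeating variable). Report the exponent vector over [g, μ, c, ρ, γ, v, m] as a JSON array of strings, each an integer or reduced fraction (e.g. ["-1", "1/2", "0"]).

Dimensional matrix (M×L×T by g×μ×c×ρ×γ×v×m):
  M: [ 0  1  0  1  0  0  1]
  L: [ 1 -1  1 -3  0  1  0]
  T: [-2 -1 -1  0 -1 -1  0]
Row reduction gives pivot columns g,μ,c; rank = 3
Repeat: g,μ,c; free: ρ,γ,v,m
RREF:
  r0: [   1    0    0    1    1    0   -2]
  r1: [   0    1    0    1    0    0    1]
  r2: [   0    0    1   -3   -1    1    3]
Fix exponent of m at 1, ρ at 0, γ at 0, v at 0; solve each RREF row for its pivot's exponent:
  r0: exp(g) + (-2)·1 = 0 ⇒ exp(g) = 2
  r1: exp(μ) + (1)·1 = 0 ⇒ exp(μ) = -1
  r2: exp(c) + (3)·1 = 0 ⇒ exp(c) = -3
Π_4 = g^2 · μ^-1 · c^-3 · m

["2", "-1", "-3", "0", "0", "0", "1"]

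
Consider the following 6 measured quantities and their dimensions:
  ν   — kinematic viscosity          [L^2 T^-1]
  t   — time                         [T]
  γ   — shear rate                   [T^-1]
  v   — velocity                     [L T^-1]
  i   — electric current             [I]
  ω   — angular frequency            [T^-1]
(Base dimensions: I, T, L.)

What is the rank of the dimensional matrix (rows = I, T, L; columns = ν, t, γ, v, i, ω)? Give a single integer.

Exponent matrix [I,T,L] × [ν,t,γ,v,i,ω]:
  I: [ 0  0  0  0  1  0]
  T: [-1  1 -1 -1  0 -1]
  L: [ 2  0  0  1  0  0]
Row reduction gives pivot columns ν,t,i; rank = 3

3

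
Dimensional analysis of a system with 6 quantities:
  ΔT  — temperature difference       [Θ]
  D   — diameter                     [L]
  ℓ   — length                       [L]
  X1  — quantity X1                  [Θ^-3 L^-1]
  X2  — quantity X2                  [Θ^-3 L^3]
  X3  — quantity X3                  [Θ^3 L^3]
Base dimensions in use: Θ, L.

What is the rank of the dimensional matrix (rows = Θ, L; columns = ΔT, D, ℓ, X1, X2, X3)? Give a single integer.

2

Exponent matrix [Θ,L] × [ΔT,D,ℓ,X1,X2,X3]:
  Θ: [ 1  0  0 -3 -3  3]
  L: [ 0  1  1 -1  3  3]
RREF → pivots at {ΔT,D} ⇒ r = 2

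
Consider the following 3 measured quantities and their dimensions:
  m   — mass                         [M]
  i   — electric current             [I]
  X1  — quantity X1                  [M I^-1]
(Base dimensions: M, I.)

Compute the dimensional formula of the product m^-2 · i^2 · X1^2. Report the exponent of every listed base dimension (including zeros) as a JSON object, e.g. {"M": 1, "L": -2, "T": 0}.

Dimensional matrix (M×I by m×i×X1):
  M: [ 1  0  1]
  I: [ 0  1 -1]
  [M]: (-2)·1+(2)·0+(2)·1 = 0
  [I]: (-2)·0+(2)·1+(2)·-1 = 0
⇒ 1 (dimensionless)

{"M": 0, "I": 0}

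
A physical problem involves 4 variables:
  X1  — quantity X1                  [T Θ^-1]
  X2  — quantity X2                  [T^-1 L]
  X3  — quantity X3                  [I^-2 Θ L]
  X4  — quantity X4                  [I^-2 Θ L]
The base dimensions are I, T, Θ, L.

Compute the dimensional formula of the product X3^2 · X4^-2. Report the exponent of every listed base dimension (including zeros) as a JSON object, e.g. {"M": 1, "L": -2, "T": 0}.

{"I": 0, "T": 0, "Θ": 0, "L": 0}

Exponent matrix [I,T,Θ,L] × [X1,X2,X3,X4]:
  I: [ 0  0 -2 -2]
  T: [ 1 -1  0  0]
  Θ: [-1  0  1  1]
  L: [ 0  1  1  1]
  [I]: (2)·-2+(-2)·-2 = 0
  [T]: (2)·0+(-2)·0 = 0
  [Θ]: (2)·1+(-2)·1 = 0
  [L]: (2)·1+(-2)·1 = 0
⇒ 1 (dimensionless)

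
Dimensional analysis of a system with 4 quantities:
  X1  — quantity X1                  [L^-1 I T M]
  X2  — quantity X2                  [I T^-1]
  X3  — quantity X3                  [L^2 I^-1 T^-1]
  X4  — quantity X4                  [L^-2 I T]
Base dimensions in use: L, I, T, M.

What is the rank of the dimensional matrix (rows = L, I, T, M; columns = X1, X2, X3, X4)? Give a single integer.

3

Dimensional matrix (L×I×T×M by X1×X2×X3×X4):
  L: [-1  0  2 -2]
  I: [ 1  1 -1  1]
  T: [ 1 -1 -1  1]
  M: [ 1  0  0  0]
RREF → pivots at {X1,X2,X3} ⇒ r = 3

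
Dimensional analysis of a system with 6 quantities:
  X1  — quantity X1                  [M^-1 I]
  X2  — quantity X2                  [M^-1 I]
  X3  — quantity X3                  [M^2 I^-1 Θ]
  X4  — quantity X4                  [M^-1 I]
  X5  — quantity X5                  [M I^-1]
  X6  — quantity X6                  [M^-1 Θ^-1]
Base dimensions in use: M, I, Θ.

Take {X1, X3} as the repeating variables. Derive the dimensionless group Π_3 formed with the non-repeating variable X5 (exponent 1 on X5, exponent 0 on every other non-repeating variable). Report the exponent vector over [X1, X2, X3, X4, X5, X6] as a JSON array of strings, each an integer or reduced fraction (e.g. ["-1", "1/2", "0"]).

Dimensional matrix (M×I×Θ by X1×X2×X3×X4×X5×X6):
  M: [-1 -1  2 -1  1 -1]
  I: [ 1  1 -1  1 -1  0]
  Θ: [ 0  0  1  0  0 -1]
Echelon form has 2 nonzero rows (pivots: X1,X3)
Pivot set = {X1,X3}, free = {X2,X4,X5,X6}
RREF:
  r0: [   1    1    0    1   -1   -1]
  r1: [   0    0    1    0    0   -1]
  r2: [   0    0    0    0    0    0]
Fix exponent of X5 at 1, X2 at 0, X4 at 0, X6 at 0; solve each RREF row for its pivot's exponent:
  r0: exp(X1) + (-1)·1 = 0 ⇒ exp(X1) = 1
  r1: exp(X3) + (0)·1 = 0 ⇒ exp(X3) = 0
Π_3 = X1 · X5

["1", "0", "0", "0", "1", "0"]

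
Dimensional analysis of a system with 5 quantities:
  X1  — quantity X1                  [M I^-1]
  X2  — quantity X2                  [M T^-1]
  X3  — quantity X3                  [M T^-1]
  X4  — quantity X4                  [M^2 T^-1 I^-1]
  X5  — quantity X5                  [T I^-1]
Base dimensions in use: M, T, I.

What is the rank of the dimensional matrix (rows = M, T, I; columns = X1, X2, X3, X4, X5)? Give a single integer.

Write exponents as rows M,T,I / cols X1,X2,X3,X4,X5:
  M: [ 1  1  1  2  0]
  T: [ 0 -1 -1 -1  1]
  I: [-1  0  0 -1 -1]
Echelon form has 2 nonzero rows (pivots: X1,X2)

2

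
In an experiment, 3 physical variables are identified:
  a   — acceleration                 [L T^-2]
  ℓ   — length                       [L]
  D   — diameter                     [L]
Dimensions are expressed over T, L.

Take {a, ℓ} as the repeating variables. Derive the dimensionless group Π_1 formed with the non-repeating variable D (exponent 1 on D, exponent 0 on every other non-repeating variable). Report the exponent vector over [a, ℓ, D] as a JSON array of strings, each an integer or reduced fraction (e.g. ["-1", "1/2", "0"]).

["0", "-1", "1"]

Exponent matrix [T,L] × [a,ℓ,D]:
  T: [-2  0  0]
  L: [ 1  1  1]
Row reduction gives pivot columns a,ℓ; rank = 2
Pivot set = {a,ℓ}, free = {D}
RREF:
  r0: [   1    0    0]
  r1: [   0    1    1]
Fix exponent of D at 1; solve each RREF row for its pivot's exponent:
  r0: exp(a) + (0)·1 = 0 ⇒ exp(a) = 0
  r1: exp(ℓ) + (1)·1 = 0 ⇒ exp(ℓ) = -1
Π_1 = ℓ^-1 · D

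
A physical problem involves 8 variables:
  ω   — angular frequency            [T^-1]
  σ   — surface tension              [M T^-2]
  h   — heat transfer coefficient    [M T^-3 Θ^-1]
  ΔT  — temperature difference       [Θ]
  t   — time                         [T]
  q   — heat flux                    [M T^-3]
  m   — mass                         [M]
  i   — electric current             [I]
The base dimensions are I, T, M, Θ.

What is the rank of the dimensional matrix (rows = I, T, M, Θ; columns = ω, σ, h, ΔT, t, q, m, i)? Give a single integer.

4

Write exponents as rows I,T,M,Θ / cols ω,σ,h,ΔT,t,q,m,i:
  I: [ 0  0  0  0  0  0  0  1]
  T: [-1 -2 -3  0  1 -3  0  0]
  M: [ 0  1  1  0  0  1  1  0]
  Θ: [ 0  0 -1  1  0  0  0  0]
RREF → pivots at {ω,σ,h,i} ⇒ r = 4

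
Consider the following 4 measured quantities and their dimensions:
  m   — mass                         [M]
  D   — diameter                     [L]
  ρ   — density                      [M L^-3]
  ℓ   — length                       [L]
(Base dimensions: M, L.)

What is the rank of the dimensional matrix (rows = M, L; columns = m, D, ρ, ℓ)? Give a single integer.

2

Exponent matrix [M,L] × [m,D,ρ,ℓ]:
  M: [ 1  0  1  0]
  L: [ 0  1 -3  1]
Row reduction gives pivot columns m,D; rank = 2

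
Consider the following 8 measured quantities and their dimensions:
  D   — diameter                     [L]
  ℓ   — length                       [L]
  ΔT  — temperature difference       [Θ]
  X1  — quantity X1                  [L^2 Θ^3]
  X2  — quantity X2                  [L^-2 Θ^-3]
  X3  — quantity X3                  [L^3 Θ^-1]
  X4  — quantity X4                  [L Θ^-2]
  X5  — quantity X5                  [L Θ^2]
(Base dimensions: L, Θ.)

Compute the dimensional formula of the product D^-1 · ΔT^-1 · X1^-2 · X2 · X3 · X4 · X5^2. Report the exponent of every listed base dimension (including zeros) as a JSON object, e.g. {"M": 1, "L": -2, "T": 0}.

Dimensional matrix (L×Θ by D×ℓ×ΔT×X1×X2×X3×X4×X5):
  L: [ 1  1  0  2 -2  3  1  1]
  Θ: [ 0  0  1  3 -3 -1 -2  2]
  [L]: (-1)·1+(-1)·0+(-2)·2+(1)·-2+(1)·3+(1)·1+(2)·1 = -1
  [Θ]: (-1)·0+(-1)·1+(-2)·3+(1)·-3+(1)·-1+(1)·-2+(2)·2 = -9
⇒ L^-1 Θ^-9

{"L": -1, "Θ": -9}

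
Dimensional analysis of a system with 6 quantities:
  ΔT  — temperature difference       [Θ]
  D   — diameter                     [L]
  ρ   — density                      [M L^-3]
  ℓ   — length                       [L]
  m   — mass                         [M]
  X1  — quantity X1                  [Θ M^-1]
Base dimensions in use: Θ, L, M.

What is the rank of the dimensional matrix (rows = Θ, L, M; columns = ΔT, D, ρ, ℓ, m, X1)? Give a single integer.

Dimensional matrix (Θ×L×M by ΔT×D×ρ×ℓ×m×X1):
  Θ: [ 1  0  0  0  0  1]
  L: [ 0  1 -3  1  0  0]
  M: [ 0  0  1  0  1 -1]
Row reduction gives pivot columns ΔT,D,ρ; rank = 3

3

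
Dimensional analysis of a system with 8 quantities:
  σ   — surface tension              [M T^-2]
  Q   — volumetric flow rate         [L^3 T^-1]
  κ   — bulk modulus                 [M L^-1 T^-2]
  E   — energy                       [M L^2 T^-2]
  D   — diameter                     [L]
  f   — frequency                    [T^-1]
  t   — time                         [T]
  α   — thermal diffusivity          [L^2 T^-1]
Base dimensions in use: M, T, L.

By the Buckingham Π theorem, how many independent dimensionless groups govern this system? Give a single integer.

5

Write exponents as rows M,T,L / cols σ,Q,κ,E,D,f,t,α:
  M: [ 1  0  1  1  0  0  0  0]
  T: [-2 -1 -2 -2  0 -1  1 -1]
  L: [ 0  3 -1  2  1  0  0  2]
Row reduction gives pivot columns σ,Q,κ; rank = 3
n=8, r=3 ⇒ 5 dimensionless groups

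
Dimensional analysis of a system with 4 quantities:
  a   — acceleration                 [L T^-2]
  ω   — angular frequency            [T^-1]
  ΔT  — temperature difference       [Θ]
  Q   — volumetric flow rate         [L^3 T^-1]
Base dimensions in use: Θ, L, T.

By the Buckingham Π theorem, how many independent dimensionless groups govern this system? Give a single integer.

1

Write exponents as rows Θ,L,T / cols a,ω,ΔT,Q:
  Θ: [ 0  0  1  0]
  L: [ 1  0  0  3]
  T: [-2 -1  0 -1]
RREF → pivots at {a,ω,ΔT} ⇒ r = 3
n=4, r=3 ⇒ 1 dimensionless group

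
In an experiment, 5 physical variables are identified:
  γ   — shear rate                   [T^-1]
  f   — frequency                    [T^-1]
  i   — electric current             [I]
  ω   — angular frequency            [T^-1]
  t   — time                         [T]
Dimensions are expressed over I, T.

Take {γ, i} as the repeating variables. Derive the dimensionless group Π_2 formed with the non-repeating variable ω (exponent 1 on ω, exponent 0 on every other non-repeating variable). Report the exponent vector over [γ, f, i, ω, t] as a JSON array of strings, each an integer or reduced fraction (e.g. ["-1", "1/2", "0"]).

Exponent matrix [I,T] × [γ,f,i,ω,t]:
  I: [ 0  0  1  0  0]
  T: [-1 -1  0 -1  1]
RREF → pivots at {γ,i} ⇒ r = 2
Pivot set = {γ,i}, free = {f,ω,t}
RREF:
  r0: [   1    1    0    1   -1]
  r1: [   0    0    1    0    0]
Fix exponent of ω at 1, f at 0, t at 0; solve each RREF row for its pivot's exponent:
  r0: exp(γ) + (1)·1 = 0 ⇒ exp(γ) = -1
  r1: exp(i) + (0)·1 = 0 ⇒ exp(i) = 0
Π_2 = γ^-1 · ω

["-1", "0", "0", "1", "0"]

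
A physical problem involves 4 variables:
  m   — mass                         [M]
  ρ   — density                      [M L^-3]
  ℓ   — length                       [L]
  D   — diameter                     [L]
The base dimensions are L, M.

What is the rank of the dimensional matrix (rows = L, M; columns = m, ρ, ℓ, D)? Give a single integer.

2

Dimensional matrix (L×M by m×ρ×ℓ×D):
  L: [ 0 -3  1  1]
  M: [ 1  1  0  0]
Echelon form has 2 nonzero rows (pivots: m,ρ)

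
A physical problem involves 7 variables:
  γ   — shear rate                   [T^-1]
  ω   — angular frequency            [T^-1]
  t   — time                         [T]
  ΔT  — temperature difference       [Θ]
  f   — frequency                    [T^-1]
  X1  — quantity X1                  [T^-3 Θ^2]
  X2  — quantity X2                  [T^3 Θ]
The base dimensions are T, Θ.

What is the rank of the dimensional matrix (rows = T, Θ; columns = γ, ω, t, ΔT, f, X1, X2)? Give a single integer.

Dimensional matrix (T×Θ by γ×ω×t×ΔT×f×X1×X2):
  T: [-1 -1  1  0 -1 -3  3]
  Θ: [ 0  0  0  1  0  2  1]
Echelon form has 2 nonzero rows (pivots: γ,ΔT)

2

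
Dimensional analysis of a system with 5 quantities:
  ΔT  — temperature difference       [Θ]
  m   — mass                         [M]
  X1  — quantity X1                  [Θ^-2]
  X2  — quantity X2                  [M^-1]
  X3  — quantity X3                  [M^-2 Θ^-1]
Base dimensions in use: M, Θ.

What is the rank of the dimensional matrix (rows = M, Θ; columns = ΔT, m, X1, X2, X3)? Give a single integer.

2

Write exponents as rows M,Θ / cols ΔT,m,X1,X2,X3:
  M: [ 0  1  0 -1 -2]
  Θ: [ 1  0 -2  0 -1]
Row reduction gives pivot columns ΔT,m; rank = 2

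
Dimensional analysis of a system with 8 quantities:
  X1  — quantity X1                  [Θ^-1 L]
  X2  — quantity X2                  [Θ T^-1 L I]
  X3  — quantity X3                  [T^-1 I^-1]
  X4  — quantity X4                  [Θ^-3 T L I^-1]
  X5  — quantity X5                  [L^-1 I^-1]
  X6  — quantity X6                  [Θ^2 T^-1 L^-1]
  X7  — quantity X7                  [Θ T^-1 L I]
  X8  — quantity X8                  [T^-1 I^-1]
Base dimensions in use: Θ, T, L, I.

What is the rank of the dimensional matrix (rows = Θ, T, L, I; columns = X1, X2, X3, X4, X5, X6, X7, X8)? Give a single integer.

Exponent matrix [Θ,T,L,I] × [X1,X2,X3,X4,X5,X6,X7,X8]:
  Θ: [-1  1  0 -3  0  2  1  0]
  T: [ 0 -1 -1  1  0 -1 -1 -1]
  L: [ 1  1  0  1 -1 -1  1  0]
  I: [ 0  1 -1 -1 -1  0  1 -1]
RREF → pivots at {X1,X2,X3} ⇒ r = 3

3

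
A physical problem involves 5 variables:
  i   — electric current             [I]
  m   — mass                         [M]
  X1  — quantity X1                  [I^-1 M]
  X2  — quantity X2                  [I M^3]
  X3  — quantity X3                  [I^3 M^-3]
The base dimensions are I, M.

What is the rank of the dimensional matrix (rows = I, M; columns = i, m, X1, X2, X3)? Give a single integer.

Exponent matrix [I,M] × [i,m,X1,X2,X3]:
  I: [ 1  0 -1  1  3]
  M: [ 0  1  1  3 -3]
Echelon form has 2 nonzero rows (pivots: i,m)

2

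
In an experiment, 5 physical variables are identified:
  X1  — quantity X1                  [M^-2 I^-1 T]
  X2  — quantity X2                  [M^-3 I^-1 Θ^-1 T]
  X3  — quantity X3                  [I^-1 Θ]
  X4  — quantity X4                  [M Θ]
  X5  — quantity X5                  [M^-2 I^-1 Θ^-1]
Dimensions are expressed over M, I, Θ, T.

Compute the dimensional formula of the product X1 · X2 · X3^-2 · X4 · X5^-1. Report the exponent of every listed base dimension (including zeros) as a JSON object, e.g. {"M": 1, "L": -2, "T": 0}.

{"M": -2, "I": 1, "Θ": -1, "T": 2}

Exponent matrix [M,I,Θ,T] × [X1,X2,X3,X4,X5]:
  M: [-2 -3  0  1 -2]
  I: [-1 -1 -1  0 -1]
  Θ: [ 0 -1  1  1 -1]
  T: [ 1  1  0  0  0]
  [M]: (1)·-2+(1)·-3+(-2)·0+(1)·1+(-1)·-2 = -2
  [I]: (1)·-1+(1)·-1+(-2)·-1+(1)·0+(-1)·-1 = 1
  [Θ]: (1)·0+(1)·-1+(-2)·1+(1)·1+(-1)·-1 = -1
  [T]: (1)·1+(1)·1+(-2)·0+(1)·0+(-1)·0 = 2
⇒ M^-2 I Θ^-1 T^2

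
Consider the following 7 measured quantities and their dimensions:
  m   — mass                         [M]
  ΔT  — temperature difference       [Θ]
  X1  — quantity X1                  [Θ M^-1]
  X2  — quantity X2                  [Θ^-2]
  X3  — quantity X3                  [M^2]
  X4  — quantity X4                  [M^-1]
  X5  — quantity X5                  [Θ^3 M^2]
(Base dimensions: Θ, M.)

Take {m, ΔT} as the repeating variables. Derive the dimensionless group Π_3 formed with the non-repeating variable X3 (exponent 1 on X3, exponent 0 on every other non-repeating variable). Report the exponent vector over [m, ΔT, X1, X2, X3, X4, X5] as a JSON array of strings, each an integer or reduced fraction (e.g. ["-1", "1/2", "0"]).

Dimensional matrix (Θ×M by m×ΔT×X1×X2×X3×X4×X5):
  Θ: [ 0  1  1 -2  0  0  3]
  M: [ 1  0 -1  0  2 -1  2]
Row reduction gives pivot columns m,ΔT; rank = 2
Repeat: m,ΔT; free: X1,X2,X3,X4,X5
RREF:
  r0: [   1    0   -1    0    2   -1    2]
  r1: [   0    1    1   -2    0    0    3]
Fix exponent of X3 at 1, X1 at 0, X2 at 0, X4 at 0, X5 at 0; solve each RREF row for its pivot's exponent:
  r0: exp(m) + (2)·1 = 0 ⇒ exp(m) = -2
  r1: exp(ΔT) + (0)·1 = 0 ⇒ exp(ΔT) = 0
Π_3 = m^-2 · X3

["-2", "0", "0", "0", "1", "0", "0"]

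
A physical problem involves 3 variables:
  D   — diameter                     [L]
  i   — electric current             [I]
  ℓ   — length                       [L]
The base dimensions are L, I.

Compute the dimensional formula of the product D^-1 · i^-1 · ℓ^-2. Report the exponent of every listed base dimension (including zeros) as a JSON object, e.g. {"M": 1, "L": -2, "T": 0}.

Exponent matrix [L,I] × [D,i,ℓ]:
  L: [ 1  0  1]
  I: [ 0  1  0]
  [L]: (-1)·1+(-1)·0+(-2)·1 = -3
  [I]: (-1)·0+(-1)·1+(-2)·0 = -1
⇒ L^-3 I^-1

{"L": -3, "I": -1}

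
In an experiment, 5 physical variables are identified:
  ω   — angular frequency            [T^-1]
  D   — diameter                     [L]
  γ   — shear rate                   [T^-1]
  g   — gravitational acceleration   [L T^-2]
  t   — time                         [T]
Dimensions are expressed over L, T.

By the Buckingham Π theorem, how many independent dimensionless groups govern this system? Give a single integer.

Exponent matrix [L,T] × [ω,D,γ,g,t]:
  L: [ 0  1  0  1  0]
  T: [-1  0 -1 -2  1]
RREF → pivots at {ω,D} ⇒ r = 2
5 vars − rank 2 = 3 Π groups

3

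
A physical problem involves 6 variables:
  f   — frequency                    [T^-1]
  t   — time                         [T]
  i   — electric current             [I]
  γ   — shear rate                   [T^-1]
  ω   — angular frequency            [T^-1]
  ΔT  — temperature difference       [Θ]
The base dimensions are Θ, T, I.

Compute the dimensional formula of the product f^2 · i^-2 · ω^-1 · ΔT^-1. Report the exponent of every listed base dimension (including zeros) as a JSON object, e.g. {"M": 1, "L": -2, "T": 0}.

Dimensional matrix (Θ×T×I by f×t×i×γ×ω×ΔT):
  Θ: [ 0  0  0  0  0  1]
  T: [-1  1  0 -1 -1  0]
  I: [ 0  0  1  0  0  0]
  [Θ]: (2)·0+(-2)·0+(-1)·0+(-1)·1 = -1
  [T]: (2)·-1+(-2)·0+(-1)·-1+(-1)·0 = -1
  [I]: (2)·0+(-2)·1+(-1)·0+(-1)·0 = -2
⇒ Θ^-1 T^-1 I^-2

{"Θ": -1, "T": -1, "I": -2}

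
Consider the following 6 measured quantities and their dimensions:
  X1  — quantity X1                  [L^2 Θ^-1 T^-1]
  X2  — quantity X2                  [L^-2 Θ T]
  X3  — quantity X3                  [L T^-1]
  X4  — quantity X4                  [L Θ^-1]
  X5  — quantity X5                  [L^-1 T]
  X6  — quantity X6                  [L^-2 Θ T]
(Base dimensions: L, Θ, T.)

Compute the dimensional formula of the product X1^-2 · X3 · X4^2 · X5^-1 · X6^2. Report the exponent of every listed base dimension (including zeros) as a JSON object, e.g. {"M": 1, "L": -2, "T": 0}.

{"L": -4, "Θ": 2, "T": 2}

Dimensional matrix (L×Θ×T by X1×X2×X3×X4×X5×X6):
  L: [ 2 -2  1  1 -1 -2]
  Θ: [-1  1  0 -1  0  1]
  T: [-1  1 -1  0  1  1]
  [L]: (-2)·2+(1)·1+(2)·1+(-1)·-1+(2)·-2 = -4
  [Θ]: (-2)·-1+(1)·0+(2)·-1+(-1)·0+(2)·1 = 2
  [T]: (-2)·-1+(1)·-1+(2)·0+(-1)·1+(2)·1 = 2
⇒ L^-4 Θ^2 T^2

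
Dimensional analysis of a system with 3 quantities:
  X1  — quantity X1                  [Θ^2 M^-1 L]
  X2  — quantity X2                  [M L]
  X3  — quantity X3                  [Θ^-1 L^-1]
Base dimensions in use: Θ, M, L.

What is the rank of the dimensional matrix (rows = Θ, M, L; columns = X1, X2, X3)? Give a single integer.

2

Dimensional matrix (Θ×M×L by X1×X2×X3):
  Θ: [ 2  0 -1]
  M: [-1  1  0]
  L: [ 1  1 -1]
RREF → pivots at {X1,X2} ⇒ r = 2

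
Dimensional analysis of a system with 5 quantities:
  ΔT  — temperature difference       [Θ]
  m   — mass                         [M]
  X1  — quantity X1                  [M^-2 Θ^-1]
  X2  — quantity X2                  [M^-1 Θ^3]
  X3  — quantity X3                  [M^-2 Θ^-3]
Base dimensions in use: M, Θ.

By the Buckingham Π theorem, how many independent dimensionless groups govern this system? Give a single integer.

3

Exponent matrix [M,Θ] × [ΔT,m,X1,X2,X3]:
  M: [ 0  1 -2 -1 -2]
  Θ: [ 1  0 -1  3 -3]
Row reduction gives pivot columns ΔT,m; rank = 2
n=5, r=2 ⇒ 3 dimensionless groups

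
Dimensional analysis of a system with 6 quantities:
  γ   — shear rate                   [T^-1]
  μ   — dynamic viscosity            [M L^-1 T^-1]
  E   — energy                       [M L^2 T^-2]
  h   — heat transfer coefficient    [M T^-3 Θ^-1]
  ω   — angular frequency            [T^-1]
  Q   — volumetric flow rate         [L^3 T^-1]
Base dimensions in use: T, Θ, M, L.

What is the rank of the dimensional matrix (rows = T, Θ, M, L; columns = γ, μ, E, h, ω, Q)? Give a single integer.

Write exponents as rows T,Θ,M,L / cols γ,μ,E,h,ω,Q:
  T: [-1 -1 -2 -3 -1 -1]
  Θ: [ 0  0  0 -1  0  0]
  M: [ 0  1  1  1  0  0]
  L: [ 0 -1  2  0  0  3]
RREF → pivots at {γ,μ,E,h} ⇒ r = 4

4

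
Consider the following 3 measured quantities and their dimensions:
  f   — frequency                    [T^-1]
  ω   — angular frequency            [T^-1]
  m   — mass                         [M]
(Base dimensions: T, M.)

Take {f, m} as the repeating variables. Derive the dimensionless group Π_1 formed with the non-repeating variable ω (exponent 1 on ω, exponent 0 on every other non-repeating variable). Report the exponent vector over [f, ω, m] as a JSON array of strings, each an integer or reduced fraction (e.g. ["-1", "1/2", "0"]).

Exponent matrix [T,M] × [f,ω,m]:
  T: [-1 -1  0]
  M: [ 0  0  1]
Row reduction gives pivot columns f,m; rank = 2
Repeat: f,m; free: ω
RREF:
  r0: [   1    1    0]
  r1: [   0    0    1]
Fix exponent of ω at 1; solve each RREF row for its pivot's exponent:
  r0: exp(f) + (1)·1 = 0 ⇒ exp(f) = -1
  r1: exp(m) + (0)·1 = 0 ⇒ exp(m) = 0
Π_1 = f^-1 · ω

["-1", "1", "0"]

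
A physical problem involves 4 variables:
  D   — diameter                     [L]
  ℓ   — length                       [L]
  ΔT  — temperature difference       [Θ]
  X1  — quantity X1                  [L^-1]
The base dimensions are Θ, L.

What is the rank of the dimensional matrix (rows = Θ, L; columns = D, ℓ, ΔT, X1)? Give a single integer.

Exponent matrix [Θ,L] × [D,ℓ,ΔT,X1]:
  Θ: [ 0  0  1  0]
  L: [ 1  1  0 -1]
Row reduction gives pivot columns D,ΔT; rank = 2

2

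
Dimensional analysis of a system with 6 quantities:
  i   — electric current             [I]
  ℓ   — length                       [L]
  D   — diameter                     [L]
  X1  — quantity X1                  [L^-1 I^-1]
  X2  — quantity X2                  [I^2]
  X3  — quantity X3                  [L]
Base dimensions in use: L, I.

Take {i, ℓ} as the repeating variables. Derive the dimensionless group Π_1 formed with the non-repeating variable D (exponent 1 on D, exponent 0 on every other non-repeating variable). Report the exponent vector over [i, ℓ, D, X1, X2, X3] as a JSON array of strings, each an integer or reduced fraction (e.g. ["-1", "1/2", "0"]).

Write exponents as rows L,I / cols i,ℓ,D,X1,X2,X3:
  L: [ 0  1  1 -1  0  1]
  I: [ 1  0  0 -1  2  0]
RREF → pivots at {i,ℓ} ⇒ r = 2
Pivot set = {i,ℓ}, free = {D,X1,X2,X3}
RREF:
  r0: [   1    0    0   -1    2    0]
  r1: [   0    1    1   -1    0    1]
Fix exponent of D at 1, X1 at 0, X2 at 0, X3 at 0; solve each RREF row for its pivot's exponent:
  r0: exp(i) + (0)·1 = 0 ⇒ exp(i) = 0
  r1: exp(ℓ) + (1)·1 = 0 ⇒ exp(ℓ) = -1
Π_1 = ℓ^-1 · D

["0", "-1", "1", "0", "0", "0"]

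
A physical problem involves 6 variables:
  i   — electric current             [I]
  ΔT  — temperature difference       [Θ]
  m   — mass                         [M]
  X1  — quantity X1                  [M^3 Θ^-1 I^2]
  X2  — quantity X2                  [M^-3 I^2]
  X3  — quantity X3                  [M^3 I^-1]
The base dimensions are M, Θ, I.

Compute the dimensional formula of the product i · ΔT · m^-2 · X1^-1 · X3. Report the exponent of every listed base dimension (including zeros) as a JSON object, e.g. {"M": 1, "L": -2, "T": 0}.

Write exponents as rows M,Θ,I / cols i,ΔT,m,X1,X2,X3:
  M: [ 0  0  1  3 -3  3]
  Θ: [ 0  1  0 -1  0  0]
  I: [ 1  0  0  2  2 -1]
  [M]: (1)·0+(1)·0+(-2)·1+(-1)·3+(1)·3 = -2
  [Θ]: (1)·0+(1)·1+(-2)·0+(-1)·-1+(1)·0 = 2
  [I]: (1)·1+(1)·0+(-2)·0+(-1)·2+(1)·-1 = -2
⇒ M^-2 Θ^2 I^-2

{"M": -2, "Θ": 2, "I": -2}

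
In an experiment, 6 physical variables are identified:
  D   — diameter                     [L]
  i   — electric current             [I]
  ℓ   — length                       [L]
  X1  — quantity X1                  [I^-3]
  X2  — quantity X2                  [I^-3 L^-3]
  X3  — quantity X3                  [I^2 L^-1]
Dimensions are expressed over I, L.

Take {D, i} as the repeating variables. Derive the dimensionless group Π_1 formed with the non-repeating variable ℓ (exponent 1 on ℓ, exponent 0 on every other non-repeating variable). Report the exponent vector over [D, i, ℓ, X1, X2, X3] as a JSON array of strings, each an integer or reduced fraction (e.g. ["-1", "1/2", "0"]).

Dimensional matrix (I×L by D×i×ℓ×X1×X2×X3):
  I: [ 0  1  0 -3 -3  2]
  L: [ 1  0  1  0 -3 -1]
Row reduction gives pivot columns D,i; rank = 2
Repeat: D,i; free: ℓ,X1,X2,X3
RREF:
  r0: [   1    0    1    0   -3   -1]
  r1: [   0    1    0   -3   -3    2]
Fix exponent of ℓ at 1, X1 at 0, X2 at 0, X3 at 0; solve each RREF row for its pivot's exponent:
  r0: exp(D) + (1)·1 = 0 ⇒ exp(D) = -1
  r1: exp(i) + (0)·1 = 0 ⇒ exp(i) = 0
Π_1 = D^-1 · ℓ

["-1", "0", "1", "0", "0", "0"]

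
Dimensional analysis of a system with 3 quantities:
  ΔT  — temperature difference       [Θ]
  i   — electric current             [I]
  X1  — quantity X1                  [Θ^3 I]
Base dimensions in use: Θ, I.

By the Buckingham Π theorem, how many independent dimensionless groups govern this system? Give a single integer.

1

Write exponents as rows Θ,I / cols ΔT,i,X1:
  Θ: [ 1  0  3]
  I: [ 0  1  1]
RREF → pivots at {ΔT,i} ⇒ r = 2
n=3, r=2 ⇒ 1 dimensionless group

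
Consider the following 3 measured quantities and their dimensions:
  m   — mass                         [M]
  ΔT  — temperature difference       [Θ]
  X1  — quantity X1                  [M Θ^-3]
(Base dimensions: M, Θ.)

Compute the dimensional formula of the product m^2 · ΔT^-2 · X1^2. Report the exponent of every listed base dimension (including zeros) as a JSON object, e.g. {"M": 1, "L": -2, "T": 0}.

Exponent matrix [M,Θ] × [m,ΔT,X1]:
  M: [ 1  0  1]
  Θ: [ 0  1 -3]
  [M]: (2)·1+(-2)·0+(2)·1 = 4
  [Θ]: (2)·0+(-2)·1+(2)·-3 = -8
⇒ M^4 Θ^-8

{"M": 4, "Θ": -8}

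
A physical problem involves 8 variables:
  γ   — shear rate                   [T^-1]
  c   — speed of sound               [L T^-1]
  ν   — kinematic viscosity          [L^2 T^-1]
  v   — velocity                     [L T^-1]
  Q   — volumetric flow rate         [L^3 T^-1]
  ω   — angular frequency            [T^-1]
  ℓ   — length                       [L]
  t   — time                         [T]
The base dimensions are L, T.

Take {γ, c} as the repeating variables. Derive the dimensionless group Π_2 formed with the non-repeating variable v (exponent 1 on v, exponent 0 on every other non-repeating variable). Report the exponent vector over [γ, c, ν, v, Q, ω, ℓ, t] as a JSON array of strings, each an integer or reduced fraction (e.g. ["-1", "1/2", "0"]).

["0", "-1", "0", "1", "0", "0", "0", "0"]

Exponent matrix [L,T] × [γ,c,ν,v,Q,ω,ℓ,t]:
  L: [ 0  1  2  1  3  0  1  0]
  T: [-1 -1 -1 -1 -1 -1  0  1]
Echelon form has 2 nonzero rows (pivots: γ,c)
Pivot set = {γ,c}, free = {ν,v,Q,ω,ℓ,t}
RREF:
  r0: [   1    0   -1    0   -2    1   -1   -1]
  r1: [   0    1    2    1    3    0    1    0]
Fix exponent of v at 1, ν at 0, Q at 0, ω at 0, ℓ at 0, t at 0; solve each RREF row for its pivot's exponent:
  r0: exp(γ) + (0)·1 = 0 ⇒ exp(γ) = 0
  r1: exp(c) + (1)·1 = 0 ⇒ exp(c) = -1
Π_2 = c^-1 · v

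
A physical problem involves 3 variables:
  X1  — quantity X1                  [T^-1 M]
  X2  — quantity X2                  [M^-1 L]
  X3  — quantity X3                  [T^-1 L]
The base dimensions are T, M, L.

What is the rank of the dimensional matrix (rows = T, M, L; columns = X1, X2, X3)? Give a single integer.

2

Exponent matrix [T,M,L] × [X1,X2,X3]:
  T: [-1  0 -1]
  M: [ 1 -1  0]
  L: [ 0  1  1]
RREF → pivots at {X1,X2} ⇒ r = 2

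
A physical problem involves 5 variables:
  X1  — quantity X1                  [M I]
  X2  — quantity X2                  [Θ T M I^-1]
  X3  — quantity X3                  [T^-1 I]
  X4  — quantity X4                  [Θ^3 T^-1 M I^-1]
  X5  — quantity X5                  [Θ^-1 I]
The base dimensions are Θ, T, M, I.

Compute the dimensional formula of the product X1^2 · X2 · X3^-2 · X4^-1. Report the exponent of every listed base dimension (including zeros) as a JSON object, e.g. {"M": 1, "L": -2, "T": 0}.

Write exponents as rows Θ,T,M,I / cols X1,X2,X3,X4,X5:
  Θ: [ 0  1  0  3 -1]
  T: [ 0  1 -1 -1  0]
  M: [ 1  1  0  1  0]
  I: [ 1 -1  1 -1  1]
  [Θ]: (2)·0+(1)·1+(-2)·0+(-1)·3 = -2
  [T]: (2)·0+(1)·1+(-2)·-1+(-1)·-1 = 4
  [M]: (2)·1+(1)·1+(-2)·0+(-1)·1 = 2
  [I]: (2)·1+(1)·-1+(-2)·1+(-1)·-1 = 0
⇒ Θ^-2 T^4 M^2

{"Θ": -2, "T": 4, "M": 2, "I": 0}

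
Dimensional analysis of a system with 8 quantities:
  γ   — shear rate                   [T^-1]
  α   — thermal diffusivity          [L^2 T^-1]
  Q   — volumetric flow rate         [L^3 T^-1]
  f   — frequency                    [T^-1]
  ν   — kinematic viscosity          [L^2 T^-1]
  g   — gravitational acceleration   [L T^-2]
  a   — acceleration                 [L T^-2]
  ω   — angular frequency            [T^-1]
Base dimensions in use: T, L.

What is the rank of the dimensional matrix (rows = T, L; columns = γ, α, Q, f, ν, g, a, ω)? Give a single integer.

2

Dimensional matrix (T×L by γ×α×Q×f×ν×g×a×ω):
  T: [-1 -1 -1 -1 -1 -2 -2 -1]
  L: [ 0  2  3  0  2  1  1  0]
Echelon form has 2 nonzero rows (pivots: γ,α)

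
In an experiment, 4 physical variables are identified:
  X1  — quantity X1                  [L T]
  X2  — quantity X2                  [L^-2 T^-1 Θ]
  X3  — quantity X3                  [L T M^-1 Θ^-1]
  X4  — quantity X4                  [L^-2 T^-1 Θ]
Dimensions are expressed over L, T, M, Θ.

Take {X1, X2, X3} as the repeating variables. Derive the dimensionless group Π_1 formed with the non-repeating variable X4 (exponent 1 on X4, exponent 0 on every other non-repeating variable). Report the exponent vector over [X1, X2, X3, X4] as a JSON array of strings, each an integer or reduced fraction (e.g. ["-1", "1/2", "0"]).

["0", "-1", "0", "1"]

Exponent matrix [L,T,M,Θ] × [X1,X2,X3,X4]:
  L: [ 1 -2  1 -2]
  T: [ 1 -1  1 -1]
  M: [ 0  0 -1  0]
  Θ: [ 0  1 -1  1]
Row reduction gives pivot columns X1,X2,X3; rank = 3
Pivot set = {X1,X2,X3}, free = {X4}
RREF:
  r0: [   1    0    0    0]
  r1: [   0    1    0    1]
  r2: [   0    0    1    0]
  r3: [   0    0    0    0]
Fix exponent of X4 at 1; solve each RREF row for its pivot's exponent:
  r0: exp(X1) + (0)·1 = 0 ⇒ exp(X1) = 0
  r1: exp(X2) + (1)·1 = 0 ⇒ exp(X2) = -1
  r2: exp(X3) + (0)·1 = 0 ⇒ exp(X3) = 0
Π_1 = X2^-1 · X4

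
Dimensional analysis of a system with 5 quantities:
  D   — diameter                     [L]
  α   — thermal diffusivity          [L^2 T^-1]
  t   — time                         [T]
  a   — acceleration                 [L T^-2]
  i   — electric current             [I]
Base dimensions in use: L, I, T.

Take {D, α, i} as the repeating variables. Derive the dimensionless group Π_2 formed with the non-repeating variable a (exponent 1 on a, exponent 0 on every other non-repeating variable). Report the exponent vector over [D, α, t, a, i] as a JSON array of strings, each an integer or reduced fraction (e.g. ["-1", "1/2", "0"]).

Exponent matrix [L,I,T] × [D,α,t,a,i]:
  L: [ 1  2  0  1  0]
  I: [ 0  0  0  0  1]
  T: [ 0 -1  1 -2  0]
Row reduction gives pivot columns D,α,i; rank = 3
Repeat: D,α,i; free: t,a
RREF:
  r0: [   1    0    2   -3    0]
  r1: [   0    1   -1    2    0]
  r2: [   0    0    0    0    1]
Fix exponent of a at 1, t at 0; solve each RREF row for its pivot's exponent:
  r0: exp(D) + (-3)·1 = 0 ⇒ exp(D) = 3
  r1: exp(α) + (2)·1 = 0 ⇒ exp(α) = -2
  r2: exp(i) + (0)·1 = 0 ⇒ exp(i) = 0
Π_2 = D^3 · α^-2 · a

["3", "-2", "0", "1", "0"]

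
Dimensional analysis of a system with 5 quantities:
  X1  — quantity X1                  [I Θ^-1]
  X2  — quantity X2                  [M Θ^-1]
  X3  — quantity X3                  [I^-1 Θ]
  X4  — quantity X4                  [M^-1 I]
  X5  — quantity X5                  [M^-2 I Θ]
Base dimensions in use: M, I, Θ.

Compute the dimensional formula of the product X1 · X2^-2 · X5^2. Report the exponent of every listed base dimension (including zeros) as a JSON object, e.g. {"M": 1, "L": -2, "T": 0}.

Exponent matrix [M,I,Θ] × [X1,X2,X3,X4,X5]:
  M: [ 0  1  0 -1 -2]
  I: [ 1  0 -1  1  1]
  Θ: [-1 -1  1  0  1]
  [M]: (1)·0+(-2)·1+(2)·-2 = -6
  [I]: (1)·1+(-2)·0+(2)·1 = 3
  [Θ]: (1)·-1+(-2)·-1+(2)·1 = 3
⇒ M^-6 I^3 Θ^3

{"M": -6, "I": 3, "Θ": 3}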